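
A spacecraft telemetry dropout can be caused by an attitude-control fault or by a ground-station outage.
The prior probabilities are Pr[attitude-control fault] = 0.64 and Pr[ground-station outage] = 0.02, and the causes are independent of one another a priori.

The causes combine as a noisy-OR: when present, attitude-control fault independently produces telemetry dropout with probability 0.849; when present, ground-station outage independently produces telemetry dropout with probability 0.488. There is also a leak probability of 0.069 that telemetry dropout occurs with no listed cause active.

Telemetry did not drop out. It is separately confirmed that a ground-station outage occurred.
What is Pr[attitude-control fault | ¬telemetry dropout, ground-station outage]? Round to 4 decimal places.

Pr[attitude-control fault | ¬telemetry dropout, ground-station outage] ≈ 0.2116

Under noisy-OR, P(telemetry dropout | causes) = 1 − (1−0.069)·∏(1−qᵢ) over the active causes.
Numerator (weight on configurations with attitude-control fault): 0.071977·0.64 = 0.046065
The normalizing constant is 0.476672·0.36 + 0.071977·0.64 = 0.217667
P(attitude-control fault | ¬telemetry dropout, ground-station outage) = 0.046065/0.217667 ≈ 0.2116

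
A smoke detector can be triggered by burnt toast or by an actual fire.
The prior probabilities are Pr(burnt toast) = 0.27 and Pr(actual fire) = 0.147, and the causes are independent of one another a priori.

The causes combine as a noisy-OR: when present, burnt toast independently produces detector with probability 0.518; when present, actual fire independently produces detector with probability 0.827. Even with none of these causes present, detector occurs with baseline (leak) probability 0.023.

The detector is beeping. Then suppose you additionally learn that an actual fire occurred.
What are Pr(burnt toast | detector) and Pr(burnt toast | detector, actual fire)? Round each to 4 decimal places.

Pr(burnt toast | detector) ≈ 0.6047; Pr(burnt toast | detector, actual fire) ≈ 0.2902

Under noisy-OR, P(detector | causes) = 1 − (1−0.023)·∏(1−qᵢ) over the active causes.
P(detector) = 0.023*0.73*0.853 + 0.830979*0.73*0.147 + 0.529086*0.27*0.853 + 0.918532*0.27*0.147 = 0.014322 + 0.089172 + 0.121854 + 0.036457 = 0.261805
The burnt toast-present share is 0.121854 + 0.036457 = 0.158311.
So P(burnt toast | detector) = 0.158311/0.261805 ≈ 0.6047.

Now also conditioning on actual fire=true:
Enumerate both values of burnt toast and weight by the priors:
  P(detector | actual fire) = 0.830979*0.73 + 0.918532*0.27
        = 0.606615 + 0.248004 = 0.854619
The terms with burnt toast present sum to 0.248004, so
  P(burnt toast | detector, actual fire) = 0.248004 / 0.854619 ≈ 0.2902
— actual fire explains away the evidence for burnt toast.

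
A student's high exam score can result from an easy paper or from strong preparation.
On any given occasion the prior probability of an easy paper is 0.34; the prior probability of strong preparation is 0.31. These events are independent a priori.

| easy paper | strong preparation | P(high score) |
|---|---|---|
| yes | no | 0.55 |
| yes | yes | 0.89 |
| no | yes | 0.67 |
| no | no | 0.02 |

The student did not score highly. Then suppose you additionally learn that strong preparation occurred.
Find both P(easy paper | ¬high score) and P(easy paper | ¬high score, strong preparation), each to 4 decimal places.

P(easy paper | ¬high score) ≈ 0.1857; P(easy paper | ¬high score, strong preparation) ≈ 0.1466

Enumerate the 4 (easy paper, strong preparation) configurations and weight by the priors:
  P(¬high score) = 0.98×0.66×0.69 + 0.33×0.66×0.31 + 0.45×0.34×0.69 + 0.11×0.34×0.31
        = 0.446292 + 0.067518 + 0.105570 + 0.011594 = 0.630974
The terms with easy paper present sum to 0.117164, so
  P(easy paper | ¬high score) = 0.117164 / 0.630974 ≈ 0.1857

Now also conditioning on strong preparation=true:
For the numerator, keep only easy paper=true terms: 0.11·0.34 = 0.037400
Denominator P(¬high score | strong preparation): 0.33·0.66 + 0.11·0.34 = 0.255200
Posterior = 0.037400 / 0.255200 ≈ 0.1466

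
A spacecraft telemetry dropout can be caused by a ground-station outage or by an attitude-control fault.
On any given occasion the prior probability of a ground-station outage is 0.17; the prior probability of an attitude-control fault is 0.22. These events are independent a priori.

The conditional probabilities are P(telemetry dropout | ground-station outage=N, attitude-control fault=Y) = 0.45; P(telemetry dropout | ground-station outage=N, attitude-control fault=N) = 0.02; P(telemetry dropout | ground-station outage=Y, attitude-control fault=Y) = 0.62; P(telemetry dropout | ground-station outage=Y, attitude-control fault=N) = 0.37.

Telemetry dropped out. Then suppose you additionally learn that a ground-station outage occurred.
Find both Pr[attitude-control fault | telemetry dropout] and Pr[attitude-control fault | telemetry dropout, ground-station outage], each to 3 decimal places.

Numerator (weight on configurations with attitude-control fault): 0.082170 + 0.023188 = 0.105358
Denominator P(telemetry dropout): 0.02×0.83×0.78 + 0.45×0.83×0.22 + 0.37×0.17×0.78 + 0.62×0.17×0.22 = 0.167368
Posterior = 0.105358 / 0.167368 ≈ 0.629

Now condition on the additional information:
Weight on attitude-control fault=true, given the evidence: 0.62·0.22 = 0.136400
Normalizer over all consistent configurations: 0.37·0.78 + 0.62·0.22 = 0.425000
P(attitude-control fault | telemetry dropout, ground-station outage) = 0.136400/0.425000 ≈ 0.321
The drop from 0.629 to 0.321 is the explaining-away (discounting) effect.

Pr[attitude-control fault | telemetry dropout] ≈ 0.629; Pr[attitude-control fault | telemetry dropout, ground-station outage] ≈ 0.321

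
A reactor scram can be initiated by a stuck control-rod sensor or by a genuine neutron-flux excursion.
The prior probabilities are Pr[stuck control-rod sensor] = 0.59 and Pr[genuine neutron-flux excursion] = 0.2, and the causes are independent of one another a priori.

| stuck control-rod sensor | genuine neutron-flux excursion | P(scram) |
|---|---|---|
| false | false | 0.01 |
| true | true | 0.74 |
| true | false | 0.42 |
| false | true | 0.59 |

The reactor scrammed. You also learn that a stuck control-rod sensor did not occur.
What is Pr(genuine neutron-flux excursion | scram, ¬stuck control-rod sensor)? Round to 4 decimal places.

Weight on genuine neutron-flux excursion=true, given the evidence: 0.59×0.2 = 0.118000
Normalizer over all consistent configurations: 0.01×0.8 + 0.59×0.2 = 0.126000
Posterior = 0.118000 / 0.126000 ≈ 0.9365

Pr(genuine neutron-flux excursion | scram, ¬stuck control-rod sensor) ≈ 0.9365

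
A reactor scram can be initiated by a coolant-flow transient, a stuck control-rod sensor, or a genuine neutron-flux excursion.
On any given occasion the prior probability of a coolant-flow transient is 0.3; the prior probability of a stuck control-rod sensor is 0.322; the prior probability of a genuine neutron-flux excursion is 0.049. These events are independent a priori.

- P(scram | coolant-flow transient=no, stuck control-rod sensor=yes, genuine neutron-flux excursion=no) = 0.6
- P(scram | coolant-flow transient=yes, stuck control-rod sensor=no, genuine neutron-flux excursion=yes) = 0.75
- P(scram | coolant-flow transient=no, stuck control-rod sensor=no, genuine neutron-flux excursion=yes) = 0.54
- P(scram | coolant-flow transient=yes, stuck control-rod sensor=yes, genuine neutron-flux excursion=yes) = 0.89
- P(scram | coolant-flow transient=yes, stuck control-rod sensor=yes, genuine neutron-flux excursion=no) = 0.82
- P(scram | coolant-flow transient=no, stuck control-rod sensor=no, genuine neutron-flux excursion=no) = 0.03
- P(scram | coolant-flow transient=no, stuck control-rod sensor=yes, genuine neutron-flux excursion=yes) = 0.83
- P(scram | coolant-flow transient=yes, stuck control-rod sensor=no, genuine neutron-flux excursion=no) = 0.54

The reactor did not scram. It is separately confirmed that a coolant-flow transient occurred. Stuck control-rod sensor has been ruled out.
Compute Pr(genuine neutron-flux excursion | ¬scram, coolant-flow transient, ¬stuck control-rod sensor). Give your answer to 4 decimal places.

Pr(genuine neutron-flux excursion | ¬scram, coolant-flow transient, ¬stuck control-rod sensor) ≈ 0.0272

P(¬scram | coolant-flow transient, ¬stuck control-rod sensor) = 0.46*0.951 + 0.25*0.049 = 0.437460 + 0.012250 = 0.449710
The genuine neutron-flux excursion-present share is 0.25*0.049 = 0.012250.
So P(genuine neutron-flux excursion | ¬scram, coolant-flow transient, ¬stuck control-rod sensor) = 0.012250/0.449710 ≈ 0.0272.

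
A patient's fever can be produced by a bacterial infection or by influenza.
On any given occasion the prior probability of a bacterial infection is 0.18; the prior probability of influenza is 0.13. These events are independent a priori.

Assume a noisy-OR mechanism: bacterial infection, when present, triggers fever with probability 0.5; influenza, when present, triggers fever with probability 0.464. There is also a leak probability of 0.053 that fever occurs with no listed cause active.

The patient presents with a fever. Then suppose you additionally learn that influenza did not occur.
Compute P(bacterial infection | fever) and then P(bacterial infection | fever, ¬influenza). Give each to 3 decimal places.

P(bacterial infection | fever) ≈ 0.525; P(bacterial infection | fever, ¬influenza) ≈ 0.686

Under noisy-OR, P(fever | causes) = 1 − (1−0.053)·∏(1−qᵢ) over the active causes.
Numerator (weight on configurations with bacterial infection): 0.082450 + 0.017461 = 0.099911
The normalizing constant is 0.053*0.82*0.87 + 0.492408*0.82*0.13 + 0.5265*0.18*0.87 + 0.746204*0.18*0.13 = 0.190212
Posterior = 0.099911 / 0.190212 ≈ 0.525

Now condition on the additional information:
P(fever | ¬influenza) = 0.053×0.82 + 0.5265×0.18 = 0.043460 + 0.094770 = 0.138230
The bacterial infection-present share is 0.5265×0.18 = 0.094770.
Hence the posterior is 0.094770/0.138230 ≈ 0.686.
Ruling out influenza raises the posterior on bacterial infection — the flip side of explaining away.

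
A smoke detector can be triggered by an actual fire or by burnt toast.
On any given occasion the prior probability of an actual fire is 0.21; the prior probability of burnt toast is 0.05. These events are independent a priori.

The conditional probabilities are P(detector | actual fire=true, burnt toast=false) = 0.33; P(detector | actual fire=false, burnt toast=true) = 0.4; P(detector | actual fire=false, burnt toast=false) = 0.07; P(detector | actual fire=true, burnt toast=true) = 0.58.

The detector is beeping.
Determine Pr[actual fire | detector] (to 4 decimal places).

Pr[actual fire | detector] ≈ 0.5128

For the numerator, keep only actual fire=true terms: 0.065835 + 0.006090 = 0.071925
The normalizing constant is 0.07×0.79×0.95 + 0.4×0.79×0.05 + 0.33×0.21×0.95 + 0.58×0.21×0.05 = 0.140260
Posterior = 0.071925 / 0.140260 ≈ 0.5128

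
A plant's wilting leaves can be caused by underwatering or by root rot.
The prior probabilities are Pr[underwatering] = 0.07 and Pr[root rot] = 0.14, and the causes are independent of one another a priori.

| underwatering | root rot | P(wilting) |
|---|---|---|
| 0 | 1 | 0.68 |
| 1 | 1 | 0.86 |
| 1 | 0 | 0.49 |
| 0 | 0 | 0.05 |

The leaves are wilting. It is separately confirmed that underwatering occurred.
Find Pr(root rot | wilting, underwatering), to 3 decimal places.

Weight on root rot=true, given the evidence: 0.86*0.14 = 0.120400
Normalizer over all consistent configurations: 0.49*0.86 + 0.86*0.14 = 0.541800
P(root rot | wilting, underwatering) = 0.120400/0.541800 ≈ 0.222

Pr(root rot | wilting, underwatering) ≈ 0.222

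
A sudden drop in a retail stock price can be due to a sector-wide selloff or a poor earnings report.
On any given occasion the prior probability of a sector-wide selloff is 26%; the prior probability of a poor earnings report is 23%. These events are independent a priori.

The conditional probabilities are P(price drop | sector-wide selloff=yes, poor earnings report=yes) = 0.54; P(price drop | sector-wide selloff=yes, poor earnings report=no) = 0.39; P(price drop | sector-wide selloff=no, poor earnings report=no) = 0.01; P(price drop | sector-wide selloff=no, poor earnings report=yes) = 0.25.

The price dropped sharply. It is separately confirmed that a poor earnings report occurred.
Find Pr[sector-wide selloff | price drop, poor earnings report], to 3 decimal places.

Pr[sector-wide selloff | price drop, poor earnings report] ≈ 0.431

By total probability over both values of sector-wide selloff:
  P(price drop | poor earnings report) = 0.25*0.74 + 0.54*0.26
        = 0.185000 + 0.140400 = 0.325400
Keeping only the sector-wide selloff-present terms gives 0.140400, so
  P(sector-wide selloff | price drop, poor earnings report) = 0.140400 / 0.325400 ≈ 0.431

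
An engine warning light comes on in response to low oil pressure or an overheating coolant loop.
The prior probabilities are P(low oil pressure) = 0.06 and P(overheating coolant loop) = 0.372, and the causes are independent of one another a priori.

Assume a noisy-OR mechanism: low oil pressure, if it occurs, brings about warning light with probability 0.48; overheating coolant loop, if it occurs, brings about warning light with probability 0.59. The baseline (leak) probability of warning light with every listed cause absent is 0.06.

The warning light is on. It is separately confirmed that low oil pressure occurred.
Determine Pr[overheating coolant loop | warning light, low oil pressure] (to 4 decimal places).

Under noisy-OR, P(warning light | causes) = 1 − (1−0.06)·∏(1−qᵢ) over the active causes.
Sum P(warning light|·) weighted by the priors over both values of overheating coolant loop:
  P(warning light | low oil pressure) = 0.5112*0.628 + 0.799592*0.372
        = 0.321034 + 0.297448 = 0.618482
Keeping only the overheating coolant loop-present terms gives 0.297448, so
  P(overheating coolant loop | warning light, low oil pressure) = 0.297448 / 0.618482 ≈ 0.4809

Pr[overheating coolant loop | warning light, low oil pressure] ≈ 0.4809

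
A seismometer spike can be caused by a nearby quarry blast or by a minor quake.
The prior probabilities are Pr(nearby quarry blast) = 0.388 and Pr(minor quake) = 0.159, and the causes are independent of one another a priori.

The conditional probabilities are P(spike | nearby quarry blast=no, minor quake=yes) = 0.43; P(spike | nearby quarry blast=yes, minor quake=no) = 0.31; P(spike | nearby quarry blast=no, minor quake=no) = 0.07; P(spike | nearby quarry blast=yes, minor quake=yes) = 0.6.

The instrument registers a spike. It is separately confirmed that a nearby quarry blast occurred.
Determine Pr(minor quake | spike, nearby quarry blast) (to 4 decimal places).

P(spike | nearby quarry blast) = 0.31·0.841 + 0.6·0.159 = 0.260710 + 0.095400 = 0.356110
The minor quake-present share is 0.6·0.159 = 0.095400.
Hence the posterior is 0.095400/0.356110 ≈ 0.2679.

Pr(minor quake | spike, nearby quarry blast) ≈ 0.2679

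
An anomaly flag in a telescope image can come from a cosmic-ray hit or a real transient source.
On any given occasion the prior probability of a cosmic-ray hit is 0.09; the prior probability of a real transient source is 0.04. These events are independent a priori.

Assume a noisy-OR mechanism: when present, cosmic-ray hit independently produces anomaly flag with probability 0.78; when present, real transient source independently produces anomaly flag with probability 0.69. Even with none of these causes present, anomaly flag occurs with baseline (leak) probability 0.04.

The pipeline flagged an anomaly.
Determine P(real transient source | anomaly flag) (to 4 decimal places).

P(real transient source | anomaly flag) ≈ 0.2191

Under noisy-OR, P(anomaly flag | causes) = 1 − (1−0.04)·∏(1−qᵢ) over the active causes.
For the numerator, keep only real transient source=true terms: 0.025567 + 0.003364 = 0.028931
The normalizing constant is 0.04*0.91*0.96 + 0.7024*0.91*0.04 + 0.7888*0.09*0.96 + 0.934528*0.09*0.04 = 0.132027
Posterior = 0.028931 / 0.132027 ≈ 0.2191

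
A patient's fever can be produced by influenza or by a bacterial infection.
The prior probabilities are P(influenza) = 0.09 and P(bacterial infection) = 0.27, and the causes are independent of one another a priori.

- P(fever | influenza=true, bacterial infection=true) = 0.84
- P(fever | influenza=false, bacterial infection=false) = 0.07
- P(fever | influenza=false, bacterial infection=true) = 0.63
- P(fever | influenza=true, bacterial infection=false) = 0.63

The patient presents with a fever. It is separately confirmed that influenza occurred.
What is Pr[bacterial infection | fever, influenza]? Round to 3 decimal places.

Pr[bacterial infection | fever, influenza] ≈ 0.330

Sum P(fever|·) weighted by the priors over both values of bacterial infection:
  P(fever | influenza) = 0.63·0.73 + 0.84·0.27
        = 0.459900 + 0.226800 = 0.686700
The terms with bacterial infection present sum to 0.226800, so
  P(bacterial infection | fever, influenza) = 0.226800 / 0.686700 ≈ 0.330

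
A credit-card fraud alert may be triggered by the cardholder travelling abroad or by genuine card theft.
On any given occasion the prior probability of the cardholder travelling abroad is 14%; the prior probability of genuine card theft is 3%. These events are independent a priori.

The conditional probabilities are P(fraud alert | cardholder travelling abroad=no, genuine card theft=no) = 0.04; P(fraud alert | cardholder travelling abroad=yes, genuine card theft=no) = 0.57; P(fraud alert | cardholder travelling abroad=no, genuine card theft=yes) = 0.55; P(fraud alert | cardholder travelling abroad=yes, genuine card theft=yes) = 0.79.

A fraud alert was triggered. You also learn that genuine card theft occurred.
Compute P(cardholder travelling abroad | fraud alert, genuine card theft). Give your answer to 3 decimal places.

P(fraud alert | genuine card theft) = 0.55×0.86 + 0.79×0.14 = 0.473000 + 0.110600 = 0.583600
Restricting to configurations with cardholder travelling abroad present: 0.79×0.14 = 0.110600.
P(cardholder travelling abroad | fraud alert, genuine card theft) = 0.110600 / 0.583600 ≈ 0.190

P(cardholder travelling abroad | fraud alert, genuine card theft) ≈ 0.190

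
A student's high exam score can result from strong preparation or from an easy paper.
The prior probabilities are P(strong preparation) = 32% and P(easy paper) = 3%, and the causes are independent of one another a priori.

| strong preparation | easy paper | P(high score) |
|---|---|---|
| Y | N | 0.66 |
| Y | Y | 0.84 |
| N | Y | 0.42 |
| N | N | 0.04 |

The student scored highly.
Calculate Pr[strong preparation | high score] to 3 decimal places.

For the numerator, keep only strong preparation=true terms: 0.204864 + 0.008064 = 0.212928
The normalizing constant is 0.04·0.68·0.97 + 0.42·0.68·0.03 + 0.66·0.32·0.97 + 0.84·0.32·0.03 = 0.247880
P(strong preparation | high score) = 0.212928/0.247880 ≈ 0.859

Pr[strong preparation | high score] ≈ 0.859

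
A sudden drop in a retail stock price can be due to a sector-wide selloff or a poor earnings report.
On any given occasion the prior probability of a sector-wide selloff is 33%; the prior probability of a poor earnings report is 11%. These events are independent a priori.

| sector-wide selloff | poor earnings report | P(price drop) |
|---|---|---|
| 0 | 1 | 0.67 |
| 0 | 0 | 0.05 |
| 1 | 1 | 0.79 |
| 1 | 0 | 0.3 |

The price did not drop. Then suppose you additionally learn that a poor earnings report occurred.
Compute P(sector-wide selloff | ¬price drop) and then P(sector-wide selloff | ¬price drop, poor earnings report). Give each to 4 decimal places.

P(sector-wide selloff | ¬price drop) ≈ 0.2652; P(sector-wide selloff | ¬price drop, poor earnings report) ≈ 0.2386

Enumerate the 4 (sector-wide selloff, poor earnings report) configurations and weight by the priors:
  P(¬price drop) = 0.95·0.67·0.89 + 0.33·0.67·0.11 + 0.7·0.33·0.89 + 0.21·0.33·0.11
        = 0.566485 + 0.024321 + 0.205590 + 0.007623 = 0.804019
Keeping only the sector-wide selloff-present terms gives 0.213213, so
  P(sector-wide selloff | ¬price drop) = 0.213213 / 0.804019 ≈ 0.2652

Now also conditioning on poor earnings report=true:
P(¬price drop | poor earnings report) = 0.33*0.67 + 0.21*0.33 = 0.221100 + 0.069300 = 0.290400
Restricting to configurations with sector-wide selloff present: 0.21*0.33 = 0.069300.
Hence the posterior is 0.069300/0.290400 ≈ 0.2386.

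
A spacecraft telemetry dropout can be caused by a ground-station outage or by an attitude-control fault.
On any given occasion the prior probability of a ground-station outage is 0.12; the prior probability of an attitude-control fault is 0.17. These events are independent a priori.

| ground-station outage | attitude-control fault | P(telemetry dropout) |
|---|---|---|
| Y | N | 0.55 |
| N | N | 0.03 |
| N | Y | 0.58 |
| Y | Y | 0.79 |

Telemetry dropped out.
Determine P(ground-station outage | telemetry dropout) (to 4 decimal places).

P(ground-station outage | telemetry dropout) ≈ 0.3948

Enumerate the 4 (ground-station outage, attitude-control fault) configurations and weight by the priors:
  P(telemetry dropout) = 0.03×0.88×0.83 + 0.58×0.88×0.17 + 0.55×0.12×0.83 + 0.79×0.12×0.17
        = 0.021912 + 0.086768 + 0.054780 + 0.016116 = 0.179576
Configurations with ground-station outage contribute 0.070896, so
  P(ground-station outage | telemetry dropout) = 0.070896 / 0.179576 ≈ 0.3948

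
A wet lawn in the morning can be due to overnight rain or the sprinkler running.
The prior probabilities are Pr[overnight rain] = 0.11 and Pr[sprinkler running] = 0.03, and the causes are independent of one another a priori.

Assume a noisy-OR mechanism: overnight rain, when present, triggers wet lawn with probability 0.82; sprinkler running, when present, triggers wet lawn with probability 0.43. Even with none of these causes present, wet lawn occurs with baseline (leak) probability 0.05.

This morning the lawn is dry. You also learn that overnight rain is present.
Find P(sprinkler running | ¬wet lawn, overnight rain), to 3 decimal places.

P(sprinkler running | ¬wet lawn, overnight rain) ≈ 0.017

Under noisy-OR, P(wet lawn | causes) = 1 − (1−0.05)·∏(1−qᵢ) over the active causes.
Numerator (weight on configurations with sprinkler running): 0.09747*0.03 = 0.002924
The normalizing constant is 0.171*0.97 + 0.09747*0.03 = 0.168794
Posterior = 0.002924 / 0.168794 ≈ 0.017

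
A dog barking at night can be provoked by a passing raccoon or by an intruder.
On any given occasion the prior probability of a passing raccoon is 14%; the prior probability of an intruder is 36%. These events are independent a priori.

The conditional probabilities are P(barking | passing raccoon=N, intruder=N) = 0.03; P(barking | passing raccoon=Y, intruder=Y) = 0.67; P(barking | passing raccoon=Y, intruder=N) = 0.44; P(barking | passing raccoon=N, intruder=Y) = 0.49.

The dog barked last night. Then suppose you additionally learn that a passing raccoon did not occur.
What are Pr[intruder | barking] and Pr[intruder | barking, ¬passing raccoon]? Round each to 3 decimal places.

Pr[intruder | barking] ≈ 0.768; Pr[intruder | barking, ¬passing raccoon] ≈ 0.902

P(barking) = 0.03×0.86×0.64 + 0.49×0.86×0.36 + 0.44×0.14×0.64 + 0.67×0.14×0.36 = 0.016512 + 0.151704 + 0.039424 + 0.033768 = 0.241408
Restricting to configurations with intruder present: 0.151704 + 0.033768 = 0.185472.
Hence the posterior is 0.185472/0.241408 ≈ 0.768.

Now condition on the additional information:
Sum P(barking|·) weighted by the priors over both values of intruder:
  P(barking | ¬passing raccoon) = 0.03*0.64 + 0.49*0.36
        = 0.019200 + 0.176400 = 0.195600
Keeping only the intruder-present terms gives 0.176400, so
  P(intruder | barking, ¬passing raccoon) = 0.176400 / 0.195600 ≈ 0.902
With passing raccoon excluded, intruder must carry more of the explanatory weight for the barking.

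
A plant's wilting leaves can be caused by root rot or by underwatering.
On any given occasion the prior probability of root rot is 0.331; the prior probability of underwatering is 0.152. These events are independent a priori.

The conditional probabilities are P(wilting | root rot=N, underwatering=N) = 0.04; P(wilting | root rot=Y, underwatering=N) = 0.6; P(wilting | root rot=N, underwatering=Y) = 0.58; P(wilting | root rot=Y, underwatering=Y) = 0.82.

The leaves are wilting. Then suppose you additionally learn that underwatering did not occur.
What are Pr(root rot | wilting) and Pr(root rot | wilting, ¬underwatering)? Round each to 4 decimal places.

Numerator (weight on configurations with root rot): 0.168413 + 0.041256 = 0.209669
The normalizing constant is 0.04*0.669*0.848 + 0.58*0.669*0.152 + 0.6*0.331*0.848 + 0.82*0.331*0.152 = 0.291340
P(root rot | wilting) = 0.209669/0.291340 ≈ 0.7197

With the extra evidence:
By total probability over both values of root rot:
  P(wilting | ¬underwatering) = 0.04×0.669 + 0.6×0.331
        = 0.026760 + 0.198600 = 0.225360
Configurations with root rot contribute 0.198600, so
  P(root rot | wilting, ¬underwatering) = 0.198600 / 0.225360 ≈ 0.8813
Ruling out underwatering raises the posterior on root rot — the flip side of explaining away.

Pr(root rot | wilting) ≈ 0.7197; Pr(root rot | wilting, ¬underwatering) ≈ 0.8813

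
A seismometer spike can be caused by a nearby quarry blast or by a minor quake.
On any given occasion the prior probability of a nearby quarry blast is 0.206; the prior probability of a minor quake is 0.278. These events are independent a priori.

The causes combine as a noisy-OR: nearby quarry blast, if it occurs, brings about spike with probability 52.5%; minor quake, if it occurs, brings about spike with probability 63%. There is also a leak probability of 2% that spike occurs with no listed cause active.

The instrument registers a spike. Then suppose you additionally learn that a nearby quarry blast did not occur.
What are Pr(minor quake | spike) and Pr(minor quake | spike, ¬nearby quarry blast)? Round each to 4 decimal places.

Under noisy-OR, P(spike | causes) = 1 − (1−0.02)·∏(1−qᵢ) over the active causes.
P(spike) = 0.02·0.794·0.722 + 0.6374·0.794·0.278 + 0.5345·0.206·0.722 + 0.827765·0.206·0.278 = 0.011465 + 0.140695 + 0.079497 + 0.047404 = 0.279061
Restricting to configurations with minor quake present: 0.140695 + 0.047404 = 0.188099.
So P(minor quake | spike) = 0.188099/0.279061 ≈ 0.6740.

Now also conditioning on nearby quarry blast≠true:
For the numerator, keep only minor quake=true terms: 0.6374*0.278 = 0.177197
Denominator P(spike | ¬nearby quarry blast): 0.02*0.722 + 0.6374*0.278 = 0.191637
P(minor quake | spike, ¬nearby quarry blast) = 0.177197/0.191637 ≈ 0.9246
Ruling out nearby quarry blast raises the posterior on minor quake — the flip side of explaining away.

Pr(minor quake | spike) ≈ 0.6740; Pr(minor quake | spike, ¬nearby quarry blast) ≈ 0.9246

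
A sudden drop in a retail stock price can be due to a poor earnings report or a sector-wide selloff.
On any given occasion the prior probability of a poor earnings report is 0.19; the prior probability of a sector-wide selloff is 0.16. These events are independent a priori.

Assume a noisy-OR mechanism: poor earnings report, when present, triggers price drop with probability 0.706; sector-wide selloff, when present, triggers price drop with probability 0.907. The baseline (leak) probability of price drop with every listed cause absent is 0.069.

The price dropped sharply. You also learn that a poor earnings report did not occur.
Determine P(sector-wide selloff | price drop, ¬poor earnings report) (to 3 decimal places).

P(sector-wide selloff | price drop, ¬poor earnings report) ≈ 0.716

Under noisy-OR, P(price drop | causes) = 1 − (1−0.069)·∏(1−qᵢ) over the active causes.
P(price drop | ¬poor earnings report) = 0.069×0.84 + 0.913417×0.16 = 0.057960 + 0.146147 = 0.204107
The sector-wide selloff-present share is 0.913417×0.16 = 0.146147.
Hence the posterior is 0.146147/0.204107 ≈ 0.716.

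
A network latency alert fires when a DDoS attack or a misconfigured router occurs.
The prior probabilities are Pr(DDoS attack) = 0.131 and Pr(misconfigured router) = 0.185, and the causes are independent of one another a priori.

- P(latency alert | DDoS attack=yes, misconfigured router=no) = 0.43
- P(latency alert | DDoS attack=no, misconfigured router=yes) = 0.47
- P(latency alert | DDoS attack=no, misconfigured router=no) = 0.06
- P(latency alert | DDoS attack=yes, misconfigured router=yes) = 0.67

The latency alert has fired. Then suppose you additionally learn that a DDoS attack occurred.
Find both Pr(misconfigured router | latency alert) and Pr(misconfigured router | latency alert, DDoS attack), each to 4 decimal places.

P(latency alert) = 0.06*0.869*0.815 + 0.47*0.869*0.185 + 0.43*0.131*0.815 + 0.67*0.131*0.185 = 0.042494 + 0.075560 + 0.045909 + 0.016237 = 0.180200
The misconfigured router-present share is 0.075560 + 0.016237 = 0.091797.
P(misconfigured router | latency alert) = 0.091797 / 0.180200 ≈ 0.5094

With the extra evidence:
P(latency alert | DDoS attack) = 0.43*0.815 + 0.67*0.185 = 0.350450 + 0.123950 = 0.474400
Of this, 0.123950 comes from 0.67*0.185 (the misconfigured router=true cases).
Hence the posterior is 0.123950/0.474400 ≈ 0.2613.

Pr(misconfigured router | latency alert) ≈ 0.5094; Pr(misconfigured router | latency alert, DDoS attack) ≈ 0.2613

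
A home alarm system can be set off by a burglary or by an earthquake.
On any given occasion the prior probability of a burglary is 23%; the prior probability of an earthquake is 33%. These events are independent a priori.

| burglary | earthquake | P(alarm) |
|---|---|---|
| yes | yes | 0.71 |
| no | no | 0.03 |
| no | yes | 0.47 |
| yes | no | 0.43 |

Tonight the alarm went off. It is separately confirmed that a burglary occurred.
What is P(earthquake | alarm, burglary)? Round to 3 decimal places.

P(earthquake | alarm, burglary) ≈ 0.449

Sum P(alarm|·) weighted by the priors over both values of earthquake:
  P(alarm | burglary) = 0.43×0.67 + 0.71×0.33
        = 0.288100 + 0.234300 = 0.522400
The terms with earthquake present sum to 0.234300, so
  P(earthquake | alarm, burglary) = 0.234300 / 0.522400 ≈ 0.449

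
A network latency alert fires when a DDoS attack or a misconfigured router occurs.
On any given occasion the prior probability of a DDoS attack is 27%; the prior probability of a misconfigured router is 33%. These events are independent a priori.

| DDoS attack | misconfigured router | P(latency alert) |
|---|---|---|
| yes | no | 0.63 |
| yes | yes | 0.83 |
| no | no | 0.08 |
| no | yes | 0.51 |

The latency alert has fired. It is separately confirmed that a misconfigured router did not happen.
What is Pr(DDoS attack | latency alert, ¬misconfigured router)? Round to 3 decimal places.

Sum P(latency alert|·) weighted by the priors over both values of DDoS attack:
  P(latency alert | ¬misconfigured router) = 0.08×0.73 + 0.63×0.27
        = 0.058400 + 0.170100 = 0.228500
Keeping only the DDoS attack-present terms gives 0.170100, so
  P(DDoS attack | latency alert, ¬misconfigured router) = 0.170100 / 0.228500 ≈ 0.744

Pr(DDoS attack | latency alert, ¬misconfigured router) ≈ 0.744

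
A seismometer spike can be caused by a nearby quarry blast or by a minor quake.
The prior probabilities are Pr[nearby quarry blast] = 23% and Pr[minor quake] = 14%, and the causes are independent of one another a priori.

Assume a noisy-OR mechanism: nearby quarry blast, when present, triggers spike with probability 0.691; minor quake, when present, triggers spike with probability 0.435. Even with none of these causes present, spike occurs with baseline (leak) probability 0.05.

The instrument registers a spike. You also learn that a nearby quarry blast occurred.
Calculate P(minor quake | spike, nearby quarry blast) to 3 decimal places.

P(minor quake | spike, nearby quarry blast) ≈ 0.161

Under noisy-OR, P(spike | causes) = 1 − (1−0.05)·∏(1−qᵢ) over the active causes.
P(spike | nearby quarry blast) = 0.70645*0.86 + 0.834144*0.14 = 0.607547 + 0.116780 = 0.724327
Of this, 0.116780 comes from 0.834144*0.14 (the minor quake=true cases).
P(minor quake | spike, nearby quarry blast) = 0.116780 / 0.724327 ≈ 0.161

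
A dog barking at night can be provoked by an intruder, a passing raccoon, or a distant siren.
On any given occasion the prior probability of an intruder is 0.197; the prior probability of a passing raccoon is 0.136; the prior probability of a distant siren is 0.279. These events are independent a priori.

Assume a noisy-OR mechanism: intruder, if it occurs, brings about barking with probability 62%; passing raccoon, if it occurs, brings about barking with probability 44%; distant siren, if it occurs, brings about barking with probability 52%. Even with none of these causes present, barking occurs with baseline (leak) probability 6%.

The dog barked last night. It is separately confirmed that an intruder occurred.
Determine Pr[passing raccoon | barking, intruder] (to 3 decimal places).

Under noisy-OR, P(barking | causes) = 1 − (1−0.06)·∏(1−qᵢ) over the active causes.
P(barking | intruder) = 0.6428×0.864×0.721 + 0.828544×0.864×0.279 + 0.799968×0.136×0.721 + 0.903985×0.136×0.279 = 0.400428 + 0.199726 + 0.078442 + 0.034301 = 0.712897
Restricting to configurations with passing raccoon present: 0.078442 + 0.034301 = 0.112743.
So P(passing raccoon | barking, intruder) = 0.112743/0.712897 ≈ 0.158.

Pr[passing raccoon | barking, intruder] ≈ 0.158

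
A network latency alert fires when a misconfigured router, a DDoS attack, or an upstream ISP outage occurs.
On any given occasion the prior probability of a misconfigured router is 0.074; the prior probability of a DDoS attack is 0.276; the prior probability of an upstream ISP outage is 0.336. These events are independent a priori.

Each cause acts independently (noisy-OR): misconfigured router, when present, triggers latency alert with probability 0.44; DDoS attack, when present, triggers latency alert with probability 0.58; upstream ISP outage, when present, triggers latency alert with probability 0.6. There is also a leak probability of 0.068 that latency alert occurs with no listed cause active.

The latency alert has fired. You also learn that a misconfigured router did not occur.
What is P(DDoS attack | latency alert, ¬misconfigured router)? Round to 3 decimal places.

P(DDoS attack | latency alert, ¬misconfigured router) ≈ 0.506

Under noisy-OR, P(latency alert | causes) = 1 − (1−0.068)·∏(1−qᵢ) over the active causes.
P(latency alert | ¬misconfigured router) = 0.068×0.724×0.664 + 0.6272×0.724×0.336 + 0.60856×0.276×0.664 + 0.843424×0.276×0.336 = 0.032690 + 0.152575 + 0.111527 + 0.078216 = 0.375008
Of this, 0.189743 comes from 0.111527 + 0.078216 (the DDoS attack=true cases).
So P(DDoS attack | latency alert, ¬misconfigured router) = 0.189743/0.375008 ≈ 0.506.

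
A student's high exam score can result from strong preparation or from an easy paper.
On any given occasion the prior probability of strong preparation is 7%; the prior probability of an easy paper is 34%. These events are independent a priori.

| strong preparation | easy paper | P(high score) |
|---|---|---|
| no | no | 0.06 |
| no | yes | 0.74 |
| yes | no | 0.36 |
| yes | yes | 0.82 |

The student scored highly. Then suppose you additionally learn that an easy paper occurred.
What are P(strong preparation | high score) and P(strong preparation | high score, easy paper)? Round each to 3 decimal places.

P(high score) = 0.06·0.93·0.66 + 0.74·0.93·0.34 + 0.36·0.07·0.66 + 0.82·0.07·0.34 = 0.036828 + 0.233988 + 0.016632 + 0.019516 = 0.306964
The strong preparation-present share is 0.016632 + 0.019516 = 0.036148.
So P(strong preparation | high score) = 0.036148/0.306964 ≈ 0.118.

Now condition on the additional information:
P(high score | easy paper) = 0.74×0.93 + 0.82×0.07 = 0.688200 + 0.057400 = 0.745600
Restricting to configurations with strong preparation present: 0.82×0.07 = 0.057400.
P(strong preparation | high score, easy paper) = 0.057400 / 0.745600 ≈ 0.077
Conditioning on easy paper lowers the posterior on strong preparation: the classic explaining-away effect in a common-effect structure.

P(strong preparation | high score) ≈ 0.118; P(strong preparation | high score, easy paper) ≈ 0.077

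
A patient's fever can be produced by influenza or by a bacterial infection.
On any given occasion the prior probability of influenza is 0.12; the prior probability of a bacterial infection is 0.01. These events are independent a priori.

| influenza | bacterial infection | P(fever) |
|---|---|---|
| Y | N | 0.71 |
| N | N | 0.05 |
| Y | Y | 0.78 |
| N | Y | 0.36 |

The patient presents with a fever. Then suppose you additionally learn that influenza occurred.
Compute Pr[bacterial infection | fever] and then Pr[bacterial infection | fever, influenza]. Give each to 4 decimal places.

P(fever) = 0.05*0.88*0.99 + 0.36*0.88*0.01 + 0.71*0.12*0.99 + 0.78*0.12*0.01 = 0.043560 + 0.003168 + 0.084348 + 0.000936 = 0.132012
The bacterial infection-present share is 0.003168 + 0.000936 = 0.004104.
P(bacterial infection | fever) = 0.004104 / 0.132012 ≈ 0.0311

Now condition on the additional information:
Weight on bacterial infection=true, given the evidence: 0.78×0.01 = 0.007800
Denominator P(fever | influenza): 0.71×0.99 + 0.78×0.01 = 0.710700
P(bacterial infection | fever, influenza) = 0.007800/0.710700 ≈ 0.0110

Pr[bacterial infection | fever] ≈ 0.0311; Pr[bacterial infection | fever, influenza] ≈ 0.0110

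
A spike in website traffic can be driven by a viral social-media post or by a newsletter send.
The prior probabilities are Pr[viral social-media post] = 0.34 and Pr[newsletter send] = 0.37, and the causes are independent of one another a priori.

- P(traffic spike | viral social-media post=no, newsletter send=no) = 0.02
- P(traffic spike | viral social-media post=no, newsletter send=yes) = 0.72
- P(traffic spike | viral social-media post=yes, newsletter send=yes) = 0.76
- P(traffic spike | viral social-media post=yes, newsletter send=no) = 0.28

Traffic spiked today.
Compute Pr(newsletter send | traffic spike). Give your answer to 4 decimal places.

Pr(newsletter send | traffic spike) ≈ 0.7990

Sum P(traffic spike|·) weighted by the priors over the 4 (viral social-media post, newsletter send) configurations:
  P(traffic spike) = 0.02*0.66*0.63 + 0.72*0.66*0.37 + 0.28*0.34*0.63 + 0.76*0.34*0.37
        = 0.008316 + 0.175824 + 0.059976 + 0.095608 = 0.339724
The terms with newsletter send present sum to 0.271432, so
  P(newsletter send | traffic spike) = 0.271432 / 0.339724 ≈ 0.7990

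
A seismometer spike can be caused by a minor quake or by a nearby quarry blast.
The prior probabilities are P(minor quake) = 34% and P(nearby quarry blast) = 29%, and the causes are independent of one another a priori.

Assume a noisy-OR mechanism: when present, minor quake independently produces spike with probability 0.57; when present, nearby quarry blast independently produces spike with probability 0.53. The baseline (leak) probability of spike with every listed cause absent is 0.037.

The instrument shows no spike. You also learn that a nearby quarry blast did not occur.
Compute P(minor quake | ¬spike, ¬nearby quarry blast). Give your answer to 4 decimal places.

P(minor quake | ¬spike, ¬nearby quarry blast) ≈ 0.1813

Under noisy-OR, P(spike | causes) = 1 − (1−0.037)·∏(1−qᵢ) over the active causes.
P(¬spike | ¬nearby quarry blast) = 0.963*0.66 + 0.41409*0.34 = 0.635580 + 0.140791 = 0.776371
The minor quake-present share is 0.41409*0.34 = 0.140791.
Hence the posterior is 0.140791/0.776371 ≈ 0.1813.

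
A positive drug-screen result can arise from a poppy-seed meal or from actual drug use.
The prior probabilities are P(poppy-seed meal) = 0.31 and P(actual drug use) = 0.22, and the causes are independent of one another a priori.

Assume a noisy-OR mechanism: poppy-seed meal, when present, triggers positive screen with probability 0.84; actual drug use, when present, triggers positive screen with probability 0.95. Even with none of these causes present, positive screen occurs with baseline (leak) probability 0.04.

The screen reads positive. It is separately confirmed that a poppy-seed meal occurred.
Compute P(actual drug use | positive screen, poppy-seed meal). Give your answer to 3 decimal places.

Under noisy-OR, P(positive screen | causes) = 1 − (1−0.04)·∏(1−qᵢ) over the active causes.
For the numerator, keep only actual drug use=true terms: 0.99232×0.22 = 0.218310
Normalizer over all consistent configurations: 0.8464×0.78 + 0.99232×0.22 = 0.878502
Posterior = 0.218310 / 0.878502 ≈ 0.249

P(actual drug use | positive screen, poppy-seed meal) ≈ 0.249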